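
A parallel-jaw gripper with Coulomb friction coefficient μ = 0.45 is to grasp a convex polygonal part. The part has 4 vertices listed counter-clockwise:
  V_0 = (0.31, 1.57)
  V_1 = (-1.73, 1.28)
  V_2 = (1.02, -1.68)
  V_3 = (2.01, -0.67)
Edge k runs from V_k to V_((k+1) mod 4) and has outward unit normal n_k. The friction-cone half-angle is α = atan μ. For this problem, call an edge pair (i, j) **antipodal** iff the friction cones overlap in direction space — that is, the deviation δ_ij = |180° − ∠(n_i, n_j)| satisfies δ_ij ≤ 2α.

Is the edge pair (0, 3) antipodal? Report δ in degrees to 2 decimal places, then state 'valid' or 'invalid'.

δ = 119.11°, invalid

α = atan 0.45 = 24.23°;  2α = 48.46°
edge 0: e_0 = (-2.04, -0.29);  n_0 = (-0.1407, +0.9900)
edge 3: e_3 = (-1.70, +2.24);  n_3 = (+0.7966, +0.6045)
∠(n_0, n_3) = 60.89°
δ = |180° − 60.89°| = 119.11°
119.11° > 2α = 48.46°  →  invalid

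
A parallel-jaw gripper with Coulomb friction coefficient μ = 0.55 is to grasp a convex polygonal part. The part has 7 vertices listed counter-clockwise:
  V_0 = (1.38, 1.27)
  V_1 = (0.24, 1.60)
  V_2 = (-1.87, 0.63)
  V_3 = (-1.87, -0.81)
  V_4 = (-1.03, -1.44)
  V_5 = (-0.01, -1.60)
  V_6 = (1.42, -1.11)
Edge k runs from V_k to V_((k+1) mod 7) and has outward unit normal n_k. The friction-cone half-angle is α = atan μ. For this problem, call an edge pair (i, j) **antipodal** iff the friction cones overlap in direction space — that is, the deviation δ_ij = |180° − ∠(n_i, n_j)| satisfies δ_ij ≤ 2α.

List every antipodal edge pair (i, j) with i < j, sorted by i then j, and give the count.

α = atan 0.55 = 28.81°;  2α = 57.62°
n_0 = (+0.2781, +0.9606)
n_1 = (-0.4177, +0.9086)
n_2 = (-1.0000, -0.0000)
n_3 = (-0.6000, -0.8000)
n_4 = (-0.1550, -0.9879)
n_5 = (+0.3242, -0.9460)
n_6 = (+0.9999, +0.0168)
  (0,1): δ = 139.17°  ·
  (0,2): δ = 73.86°  ·
  (0,3): δ = 20.73°  ✓
  (0,4): δ = 7.23°  ✓
  (0,5): δ = 35.06°  ✓
  (0,6): δ = 107.11°  ·
  (1,2): δ = 114.69°  ·
  (1,3): δ = 61.56°  ·
  (1,4): δ = 33.60°  ✓
  (1,5): δ = 5.77°  ✓
  (1,6): δ = 66.27°  ·
  (2,3): δ = 126.87°  ·
  (2,4): δ = 98.91°  ·
  (2,5): δ = 71.09°  ·
  (2,6): δ = 0.96°  ✓
  (3,4): δ = 152.05°  ·
  (3,5): δ = 124.22°  ·
  (3,6): δ = 52.17°  ✓
  (4,5): δ = 152.17°  ·
  (4,6): δ = 80.12°  ·
  (5,6): δ = 107.95°  ·
antipodal pairs: 7

count = 7; pairs: (0,3), (0,4), (0,5), (1,4), (1,5), (2,6), (3,6)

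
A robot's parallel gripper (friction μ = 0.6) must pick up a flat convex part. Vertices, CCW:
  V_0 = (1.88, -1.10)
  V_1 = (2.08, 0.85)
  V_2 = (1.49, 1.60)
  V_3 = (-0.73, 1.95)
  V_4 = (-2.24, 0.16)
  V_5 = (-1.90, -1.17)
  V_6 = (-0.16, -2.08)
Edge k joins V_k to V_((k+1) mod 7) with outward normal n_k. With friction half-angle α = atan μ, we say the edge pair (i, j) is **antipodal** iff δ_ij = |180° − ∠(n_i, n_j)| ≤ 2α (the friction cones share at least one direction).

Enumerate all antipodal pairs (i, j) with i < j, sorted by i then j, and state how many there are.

α = atan 0.6 = 30.96°;  2α = 61.93°
n_0 = (+0.9948, -0.1020)
n_1 = (+0.7860, +0.6183)
n_2 = (+0.1557, +0.9878)
n_3 = (-0.7644, +0.6448)
n_4 = (-0.9688, -0.2477)
n_5 = (-0.4634, -0.8861)
n_6 = (+0.4330, -0.9014)
  (0,1): δ = 135.95°  ·
  (0,2): δ = 93.10°  ·
  (0,3): δ = 34.29°  ✓
  (0,4): δ = 20.20°  ✓
  (0,5): δ = 68.25°  ·
  (0,6): δ = 121.52°  ·
  (1,2): δ = 137.15°  ·
  (1,3): δ = 78.34°  ·
  (1,4): δ = 23.85°  ✓
  (1,5): δ = 24.20°  ✓
  (1,6): δ = 77.47°  ·
  (2,3): δ = 121.19°  ·
  (2,4): δ = 66.70°  ·
  (2,5): δ = 18.65°  ✓
  (2,6): δ = 34.62°  ✓
  (3,4): δ = 125.51°  ·
  (3,5): δ = 77.46°  ·
  (3,6): δ = 24.19°  ✓
  (4,5): δ = 131.95°  ·
  (4,6): δ = 78.68°  ·
  (5,6): δ = 126.73°  ·
antipodal pairs: 7

count = 7; pairs: (0,3), (0,4), (1,4), (1,5), (2,5), (2,6), (3,6)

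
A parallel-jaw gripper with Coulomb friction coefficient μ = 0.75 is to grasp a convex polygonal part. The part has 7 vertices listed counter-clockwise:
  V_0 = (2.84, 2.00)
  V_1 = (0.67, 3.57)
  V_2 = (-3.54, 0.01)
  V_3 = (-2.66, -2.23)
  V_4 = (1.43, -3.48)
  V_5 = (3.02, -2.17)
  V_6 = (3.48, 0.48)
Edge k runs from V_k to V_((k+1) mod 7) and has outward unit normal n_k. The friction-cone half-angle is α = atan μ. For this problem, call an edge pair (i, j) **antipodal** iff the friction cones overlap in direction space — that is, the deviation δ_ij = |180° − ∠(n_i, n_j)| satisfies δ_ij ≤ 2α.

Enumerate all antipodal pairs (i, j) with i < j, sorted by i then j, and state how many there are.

count = 10; pairs: (0,2), (0,3), (1,3), (1,4), (1,5), (1,6), (2,4), (2,5), (2,6), (3,6)

α = atan 0.75 = 36.87°;  2α = 73.74°
n_0 = (+0.5862, +0.8102)
n_1 = (-0.6457, +0.7636)
n_2 = (-0.9308, -0.3657)
n_3 = (-0.2923, -0.9563)
n_4 = (+0.6359, -0.7718)
n_5 = (+0.9853, -0.1710)
n_6 = (+0.9216, +0.3881)
  (0,1): δ = 103.90°  ·
  (0,2): δ = 32.67°  ✓
  (0,3): δ = 18.89°  ✓
  (0,4): δ = 75.37°  ·
  (0,5): δ = 116.04°  ·
  (0,6): δ = 148.72°  ·
  (1,2): δ = 108.77°  ·
  (1,3): δ = 57.21°  ✓
  (1,4): δ = 0.73°  ✓
  (1,5): δ = 39.93°  ✓
  (1,6): δ = 72.62°  ✓
  (2,3): δ = 128.44°  ·
  (2,4): δ = 71.96°  ✓
  (2,5): δ = 31.30°  ✓
  (2,6): δ = 1.39°  ✓
  (3,4): δ = 123.52°  ·
  (3,5): δ = 82.85°  ·
  (3,6): δ = 50.17°  ✓
  (4,5): δ = 139.33°  ·
  (4,6): δ = 106.65°  ·
  (5,6): δ = 147.32°  ·
antipodal pairs: 10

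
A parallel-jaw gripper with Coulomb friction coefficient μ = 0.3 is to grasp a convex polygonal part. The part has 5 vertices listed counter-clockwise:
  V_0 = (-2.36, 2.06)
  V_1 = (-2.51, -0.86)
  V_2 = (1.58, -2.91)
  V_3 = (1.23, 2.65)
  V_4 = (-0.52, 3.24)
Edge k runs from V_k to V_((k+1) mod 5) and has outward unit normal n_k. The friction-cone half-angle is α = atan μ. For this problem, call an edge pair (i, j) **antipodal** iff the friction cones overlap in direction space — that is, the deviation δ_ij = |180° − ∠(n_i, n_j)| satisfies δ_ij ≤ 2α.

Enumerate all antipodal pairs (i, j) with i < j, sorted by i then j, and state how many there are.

α = atan 0.3 = 16.70°;  2α = 33.40°
n_0 = (-0.9987, +0.0513)
n_1 = (-0.4481, -0.8940)
n_2 = (+0.9980, +0.0628)
n_3 = (+0.3195, +0.9476)
n_4 = (-0.5398, +0.8418)
  (0,1): δ = 113.68°  ·
  (0,2): δ = 6.54°  ✓
  (0,3): δ = 74.31°  ·
  (0,4): δ = 125.61°  ·
  (1,2): δ = 59.78°  ·
  (1,3): δ = 7.99°  ✓
  (1,4): δ = 59.29°  ·
  (2,3): δ = 112.23°  ·
  (2,4): δ = 60.93°  ·
  (3,4): δ = 128.70°  ·
antipodal pairs: 2

count = 2; pairs: (0,2), (1,3)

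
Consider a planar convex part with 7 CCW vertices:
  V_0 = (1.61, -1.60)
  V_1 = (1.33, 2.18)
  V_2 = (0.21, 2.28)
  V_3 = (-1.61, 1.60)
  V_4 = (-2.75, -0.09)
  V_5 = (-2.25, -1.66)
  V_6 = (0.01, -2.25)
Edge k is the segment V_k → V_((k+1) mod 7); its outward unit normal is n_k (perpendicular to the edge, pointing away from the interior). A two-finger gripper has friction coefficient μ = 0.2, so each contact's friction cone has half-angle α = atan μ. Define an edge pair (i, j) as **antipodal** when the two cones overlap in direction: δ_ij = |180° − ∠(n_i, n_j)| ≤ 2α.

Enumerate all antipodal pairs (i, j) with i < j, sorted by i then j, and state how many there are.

α = atan 0.2 = 11.31°;  2α = 22.62°
n_0 = (+0.9973, +0.0739)
n_1 = (+0.0889, +0.9960)
n_2 = (-0.3500, +0.9368)
n_3 = (-0.8290, +0.5592)
n_4 = (-0.9528, -0.3035)
n_5 = (-0.2526, -0.9676)
n_6 = (+0.3764, -0.9265)
  (0,1): δ = 99.34°  ·
  (0,2): δ = 73.75°  ·
  (0,3): δ = 38.24°  ·
  (0,4): δ = 13.43°  ✓
  (0,5): δ = 71.13°  ·
  (0,6): δ = 107.87°  ·
  (1,2): δ = 154.41°  ·
  (1,3): δ = 118.90°  ·
  (1,4): δ = 67.23°  ·
  (1,5): δ = 9.53°  ✓
  (1,6): δ = 27.21°  ·
  (2,3): δ = 144.49°  ·
  (2,4): δ = 92.82°  ·
  (2,5): δ = 35.12°  ·
  (2,6): δ = 1.62°  ✓
  (3,4): δ = 128.33°  ·
  (3,5): δ = 70.63°  ·
  (3,6): δ = 33.89°  ·
  (4,5): δ = 122.30°  ·
  (4,6): δ = 85.56°  ·
  (5,6): δ = 143.26°  ·
antipodal pairs: 3

count = 3; pairs: (0,4), (1,5), (2,6)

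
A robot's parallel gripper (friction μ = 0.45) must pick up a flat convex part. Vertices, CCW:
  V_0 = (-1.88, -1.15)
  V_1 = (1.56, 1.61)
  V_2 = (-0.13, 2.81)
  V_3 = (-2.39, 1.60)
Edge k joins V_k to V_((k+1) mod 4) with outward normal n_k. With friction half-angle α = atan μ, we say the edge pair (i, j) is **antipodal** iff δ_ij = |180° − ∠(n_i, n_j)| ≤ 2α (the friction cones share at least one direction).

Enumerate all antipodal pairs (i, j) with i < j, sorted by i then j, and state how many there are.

α = atan 0.45 = 24.23°;  2α = 48.46°
n_0 = (+0.6258, -0.7800)
n_1 = (+0.5790, +0.8154)
n_2 = (-0.4720, +0.8816)
n_3 = (-0.9832, -0.1823)
  (0,1): δ = 74.12°  ·
  (0,2): δ = 10.58°  ✓
  (0,3): δ = 61.77°  ·
  (1,2): δ = 116.46°  ·
  (1,3): δ = 44.12°  ✓
  (2,3): δ = 107.66°  ·
antipodal pairs: 2

count = 2; pairs: (0,2), (1,3)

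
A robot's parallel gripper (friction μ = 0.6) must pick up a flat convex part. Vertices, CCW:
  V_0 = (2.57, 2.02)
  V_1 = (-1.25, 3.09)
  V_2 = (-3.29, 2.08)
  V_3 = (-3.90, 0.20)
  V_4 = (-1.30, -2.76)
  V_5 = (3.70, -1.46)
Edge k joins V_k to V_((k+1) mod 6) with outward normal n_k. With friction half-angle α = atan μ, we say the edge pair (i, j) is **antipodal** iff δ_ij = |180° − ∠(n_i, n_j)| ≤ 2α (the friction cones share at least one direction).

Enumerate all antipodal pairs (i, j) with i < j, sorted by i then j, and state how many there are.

count = 6; pairs: (0,3), (0,4), (1,4), (2,4), (2,5), (3,5)

α = atan 0.6 = 30.96°;  2α = 61.93°
n_0 = (+0.2697, +0.9629)
n_1 = (-0.4437, +0.8962)
n_2 = (-0.9512, +0.3086)
n_3 = (-0.7513, -0.6599)
n_4 = (+0.2516, -0.9678)
n_5 = (+0.9511, +0.3088)
  (0,1): δ = 138.01°  ·
  (0,2): δ = 92.33°  ·
  (0,3): δ = 33.06°  ✓
  (0,4): δ = 30.22°  ✓
  (0,5): δ = 123.64°  ·
  (1,2): δ = 134.32°  ·
  (1,3): δ = 75.04°  ·
  (1,4): δ = 11.77°  ✓
  (1,5): δ = 81.65°  ·
  (2,3): δ = 120.73°  ·
  (2,4): δ = 57.45°  ✓
  (2,5): δ = 35.97°  ✓
  (3,4): δ = 116.72°  ·
  (3,5): δ = 23.31°  ✓
  (4,5): δ = 86.58°  ·
antipodal pairs: 6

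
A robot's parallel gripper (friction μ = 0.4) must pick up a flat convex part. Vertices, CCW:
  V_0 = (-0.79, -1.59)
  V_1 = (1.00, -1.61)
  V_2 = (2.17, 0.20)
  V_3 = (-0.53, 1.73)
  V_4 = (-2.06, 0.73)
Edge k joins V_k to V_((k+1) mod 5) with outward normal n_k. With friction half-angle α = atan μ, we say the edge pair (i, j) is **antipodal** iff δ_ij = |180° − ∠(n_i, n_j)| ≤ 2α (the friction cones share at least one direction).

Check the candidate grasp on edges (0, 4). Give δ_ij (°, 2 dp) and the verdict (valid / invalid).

δ = 119.34°, invalid

α = atan 0.4 = 21.80°;  2α = 43.60°
edge 0: e_0 = (+1.79, -0.02);  n_0 = (-0.0112, -0.9999)
edge 4: e_4 = (+1.27, -2.32);  n_4 = (-0.8772, -0.4802)
∠(n_0, n_4) = 60.66°
δ = |180° − 60.66°| = 119.34°
119.34° > 2α = 43.60°  →  invalid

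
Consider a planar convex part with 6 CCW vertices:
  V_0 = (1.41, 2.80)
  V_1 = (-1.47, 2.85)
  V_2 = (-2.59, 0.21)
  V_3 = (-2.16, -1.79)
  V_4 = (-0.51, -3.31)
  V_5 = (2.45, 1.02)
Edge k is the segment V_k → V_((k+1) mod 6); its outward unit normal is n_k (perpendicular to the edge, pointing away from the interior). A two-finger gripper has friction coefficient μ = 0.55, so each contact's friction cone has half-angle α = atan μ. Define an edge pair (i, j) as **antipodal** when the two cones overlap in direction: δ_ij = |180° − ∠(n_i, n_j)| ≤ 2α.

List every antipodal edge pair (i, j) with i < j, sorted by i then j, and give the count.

α = atan 0.55 = 28.81°;  2α = 57.62°
n_0 = (+0.0174, +0.9998)
n_1 = (-0.9206, +0.3905)
n_2 = (-0.9777, -0.2102)
n_3 = (-0.6775, -0.7355)
n_4 = (+0.8255, -0.5643)
n_5 = (+0.8634, +0.5045)
  (0,1): δ = 111.99°  ·
  (0,2): δ = 76.87°  ·
  (0,3): δ = 41.66°  ✓
  (0,4): δ = 56.64°  ✓
  (0,5): δ = 121.29°  ·
  (1,2): δ = 144.88°  ·
  (1,3): δ = 109.66°  ·
  (1,4): δ = 11.37°  ✓
  (1,5): δ = 53.29°  ✓
  (2,3): δ = 144.79°  ·
  (2,4): δ = 46.49°  ✓
  (2,5): δ = 18.16°  ✓
  (3,4): δ = 81.70°  ·
  (3,5): δ = 17.05°  ✓
  (4,5): δ = 115.35°  ·
antipodal pairs: 7

count = 7; pairs: (0,3), (0,4), (1,4), (1,5), (2,4), (2,5), (3,5)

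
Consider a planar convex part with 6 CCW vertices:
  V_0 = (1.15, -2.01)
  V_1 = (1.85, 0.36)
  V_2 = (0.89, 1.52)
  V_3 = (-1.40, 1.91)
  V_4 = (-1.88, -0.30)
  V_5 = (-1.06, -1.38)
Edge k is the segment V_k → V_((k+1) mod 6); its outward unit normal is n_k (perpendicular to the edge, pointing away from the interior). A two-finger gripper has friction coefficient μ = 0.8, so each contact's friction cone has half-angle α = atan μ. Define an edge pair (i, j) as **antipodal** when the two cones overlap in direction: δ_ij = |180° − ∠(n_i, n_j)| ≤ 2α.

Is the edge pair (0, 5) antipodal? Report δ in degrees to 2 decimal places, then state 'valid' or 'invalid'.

δ = 90.54°, invalid

α = atan 0.8 = 38.66°;  2α = 77.32°
edge 0: e_0 = (+0.70, +2.37);  n_0 = (+0.9590, -0.2833)
edge 5: e_5 = (+2.21, -0.63);  n_5 = (-0.2741, -0.9617)
∠(n_0, n_5) = 89.46°
δ = |180° − 89.46°| = 90.54°
90.54° > 2α = 77.32°  →  invalid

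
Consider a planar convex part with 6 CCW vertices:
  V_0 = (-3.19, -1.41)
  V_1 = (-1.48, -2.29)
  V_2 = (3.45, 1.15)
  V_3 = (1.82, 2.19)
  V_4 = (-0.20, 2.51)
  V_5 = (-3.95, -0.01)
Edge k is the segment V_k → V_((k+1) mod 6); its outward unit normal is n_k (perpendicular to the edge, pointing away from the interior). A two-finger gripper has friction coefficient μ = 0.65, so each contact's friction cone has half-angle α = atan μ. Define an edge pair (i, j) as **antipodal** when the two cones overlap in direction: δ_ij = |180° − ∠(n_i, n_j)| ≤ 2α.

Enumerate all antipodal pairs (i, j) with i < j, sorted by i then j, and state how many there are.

count = 7; pairs: (0,2), (0,3), (0,4), (1,3), (1,4), (2,5), (3,5)

α = atan 0.65 = 33.02°;  2α = 66.05°
n_0 = (-0.4576, -0.8892)
n_1 = (+0.5722, -0.8201)
n_2 = (+0.5379, +0.8430)
n_3 = (+0.1565, +0.9877)
n_4 = (-0.5578, +0.8300)
n_5 = (-0.8789, -0.4771)
  (0,1): δ = 117.86°  ·
  (0,2): δ = 5.31°  ✓
  (0,3): δ = 18.23°  ✓
  (0,4): δ = 61.13°  ✓
  (0,5): δ = 145.73°  ·
  (1,2): δ = 67.45°  ·
  (1,3): δ = 43.91°  ✓
  (1,4): δ = 1.01°  ✓
  (1,5): δ = 83.59°  ·
  (2,3): δ = 156.46°  ·
  (2,4): δ = 113.56°  ·
  (2,5): δ = 28.96°  ✓
  (3,4): δ = 137.10°  ·
  (3,5): δ = 52.50°  ✓
  (4,5): δ = 95.41°  ·
antipodal pairs: 7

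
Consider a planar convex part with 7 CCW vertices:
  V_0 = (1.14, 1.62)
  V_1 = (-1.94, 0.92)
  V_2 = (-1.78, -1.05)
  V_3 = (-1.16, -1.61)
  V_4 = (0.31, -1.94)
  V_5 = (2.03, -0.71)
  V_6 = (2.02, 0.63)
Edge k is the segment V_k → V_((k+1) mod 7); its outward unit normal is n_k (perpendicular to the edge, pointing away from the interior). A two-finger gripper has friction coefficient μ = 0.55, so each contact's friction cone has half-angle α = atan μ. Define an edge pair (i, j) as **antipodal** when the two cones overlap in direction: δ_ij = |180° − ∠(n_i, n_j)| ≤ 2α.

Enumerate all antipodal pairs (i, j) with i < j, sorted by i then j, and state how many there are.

α = atan 0.55 = 28.81°;  2α = 57.62°
n_0 = (-0.2216, +0.9751)
n_1 = (-0.9967, -0.0810)
n_2 = (-0.6703, -0.7421)
n_3 = (-0.2190, -0.9757)
n_4 = (+0.5817, -0.8134)
n_5 = (+1.0000, +0.0075)
n_6 = (+0.7474, +0.6644)
  (0,1): δ = 98.16°  ·
  (0,2): δ = 54.89°  ✓
  (0,3): δ = 25.46°  ✓
  (0,4): δ = 22.76°  ✓
  (0,5): δ = 77.62°  ·
  (0,6): δ = 118.83°  ·
  (1,2): δ = 136.73°  ·
  (1,3): δ = 107.30°  ·
  (1,4): δ = 59.07°  ·
  (1,5): δ = 4.22°  ✓
  (1,6): δ = 36.99°  ✓
  (2,3): δ = 150.56°  ·
  (2,4): δ = 102.34°  ·
  (2,5): δ = 47.48°  ✓
  (2,6): δ = 6.28°  ✓
  (3,4): δ = 131.78°  ·
  (3,5): δ = 76.92°  ·
  (3,6): δ = 35.71°  ✓
  (4,5): δ = 125.14°  ·
  (4,6): δ = 83.94°  ·
  (5,6): δ = 138.79°  ·
antipodal pairs: 8

count = 8; pairs: (0,2), (0,3), (0,4), (1,5), (1,6), (2,5), (2,6), (3,6)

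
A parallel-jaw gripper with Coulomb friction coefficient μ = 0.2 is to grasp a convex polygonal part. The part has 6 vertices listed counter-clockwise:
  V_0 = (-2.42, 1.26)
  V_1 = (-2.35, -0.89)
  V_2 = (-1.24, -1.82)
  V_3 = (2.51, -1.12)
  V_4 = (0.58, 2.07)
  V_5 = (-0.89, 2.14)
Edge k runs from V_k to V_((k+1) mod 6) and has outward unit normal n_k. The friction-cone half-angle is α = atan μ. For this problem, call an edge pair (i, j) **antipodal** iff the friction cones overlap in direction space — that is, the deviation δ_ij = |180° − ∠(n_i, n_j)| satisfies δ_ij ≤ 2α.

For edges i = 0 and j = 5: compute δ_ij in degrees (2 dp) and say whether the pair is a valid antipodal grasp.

α = atan 0.2 = 11.31°;  2α = 22.62°
edge 0: e_0 = (+0.07, -2.15);  n_0 = (-0.9995, -0.0325)
edge 5: e_5 = (-1.53, -0.88);  n_5 = (-0.4986, +0.8668)
∠(n_0, n_5) = 61.96°
δ = |180° − 61.96°| = 118.04°
118.04° > 2α = 22.62°  →  invalid

δ = 118.04°, invalid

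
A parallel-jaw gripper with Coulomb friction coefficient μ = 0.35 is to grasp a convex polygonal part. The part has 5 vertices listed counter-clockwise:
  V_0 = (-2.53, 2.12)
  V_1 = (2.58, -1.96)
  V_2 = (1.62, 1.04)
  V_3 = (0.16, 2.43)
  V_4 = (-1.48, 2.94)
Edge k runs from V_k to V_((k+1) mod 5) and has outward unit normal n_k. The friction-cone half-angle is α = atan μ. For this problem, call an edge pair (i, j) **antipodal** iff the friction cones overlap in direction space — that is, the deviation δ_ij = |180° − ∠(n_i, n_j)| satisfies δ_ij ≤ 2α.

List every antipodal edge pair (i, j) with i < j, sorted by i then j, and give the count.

α = atan 0.35 = 19.29°;  2α = 38.58°
n_0 = (-0.6239, -0.7815)
n_1 = (+0.9524, +0.3048)
n_2 = (+0.6895, +0.7243)
n_3 = (+0.2969, +0.9549)
n_4 = (-0.6155, +0.7881)
  (0,1): δ = 33.65°  ✓
  (0,2): δ = 4.99°  ✓
  (0,3): δ = 21.33°  ✓
  (0,4): δ = 76.59°  ·
  (1,2): δ = 151.34°  ·
  (1,3): δ = 125.02°  ·
  (1,4): δ = 69.76°  ·
  (2,3): δ = 153.68°  ·
  (2,4): δ = 98.42°  ·
  (3,4): δ = 124.74°  ·
antipodal pairs: 3

count = 3; pairs: (0,1), (0,2), (0,3)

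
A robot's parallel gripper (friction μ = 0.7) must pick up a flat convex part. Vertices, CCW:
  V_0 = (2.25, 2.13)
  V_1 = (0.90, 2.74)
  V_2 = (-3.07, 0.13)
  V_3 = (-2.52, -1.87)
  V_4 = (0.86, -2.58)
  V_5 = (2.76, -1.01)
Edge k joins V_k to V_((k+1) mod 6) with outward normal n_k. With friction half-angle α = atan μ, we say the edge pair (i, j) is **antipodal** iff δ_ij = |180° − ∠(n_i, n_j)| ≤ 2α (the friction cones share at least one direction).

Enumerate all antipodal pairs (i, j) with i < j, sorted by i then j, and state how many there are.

count = 9; pairs: (0,2), (0,3), (0,4), (1,3), (1,4), (1,5), (2,4), (2,5), (3,5)

α = atan 0.7 = 34.99°;  2α = 69.98°
n_0 = (+0.4118, +0.9113)
n_1 = (-0.5493, +0.8356)
n_2 = (-0.9642, -0.2652)
n_3 = (-0.2056, -0.9786)
n_4 = (+0.6370, -0.7709)
n_5 = (+0.9871, +0.1603)
  (0,1): δ = 122.36°  ·
  (0,2): δ = 50.31°  ✓
  (0,3): δ = 12.45°  ✓
  (0,4): δ = 63.88°  ✓
  (0,5): δ = 123.54°  ·
  (1,2): δ = 107.95°  ·
  (1,3): δ = 45.19°  ✓
  (1,4): δ = 6.25°  ✓
  (1,5): δ = 65.90°  ✓
  (2,3): δ = 117.24°  ·
  (2,4): δ = 65.81°  ✓
  (2,5): δ = 6.15°  ✓
  (3,4): δ = 128.57°  ·
  (3,5): δ = 68.91°  ✓
  (4,5): δ = 120.34°  ·
antipodal pairs: 9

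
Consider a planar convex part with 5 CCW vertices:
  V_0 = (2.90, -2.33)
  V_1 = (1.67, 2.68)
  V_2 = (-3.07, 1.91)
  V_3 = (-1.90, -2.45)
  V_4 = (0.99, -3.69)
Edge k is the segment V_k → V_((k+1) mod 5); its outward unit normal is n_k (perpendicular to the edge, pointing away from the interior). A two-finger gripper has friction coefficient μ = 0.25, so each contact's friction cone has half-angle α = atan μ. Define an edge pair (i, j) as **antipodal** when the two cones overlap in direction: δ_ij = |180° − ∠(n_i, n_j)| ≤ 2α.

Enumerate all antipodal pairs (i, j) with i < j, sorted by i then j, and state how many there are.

α = atan 0.25 = 14.04°;  2α = 28.07°
n_0 = (+0.9712, +0.2384)
n_1 = (-0.1603, +0.9871)
n_2 = (-0.9658, -0.2592)
n_3 = (-0.3943, -0.9190)
n_4 = (+0.5800, -0.8146)
  (0,1): δ = 94.57°  ·
  (0,2): δ = 1.23°  ✓
  (0,3): δ = 52.98°  ·
  (0,4): δ = 111.66°  ·
  (1,2): δ = 84.21°  ·
  (1,3): δ = 32.45°  ·
  (1,4): δ = 26.23°  ✓
  (2,3): δ = 128.24°  ·
  (2,4): δ = 69.57°  ·
  (3,4): δ = 121.33°  ·
antipodal pairs: 2

count = 2; pairs: (0,2), (1,4)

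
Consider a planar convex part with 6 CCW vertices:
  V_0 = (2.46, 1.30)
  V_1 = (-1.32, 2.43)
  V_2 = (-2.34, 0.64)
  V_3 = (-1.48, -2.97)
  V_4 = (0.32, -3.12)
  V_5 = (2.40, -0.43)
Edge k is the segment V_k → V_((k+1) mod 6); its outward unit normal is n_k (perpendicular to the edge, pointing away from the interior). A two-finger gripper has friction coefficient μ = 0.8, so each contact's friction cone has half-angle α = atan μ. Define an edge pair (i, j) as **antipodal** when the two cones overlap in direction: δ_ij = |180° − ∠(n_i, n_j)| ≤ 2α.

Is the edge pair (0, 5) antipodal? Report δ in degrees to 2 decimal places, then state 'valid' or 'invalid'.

δ = 104.66°, invalid

α = atan 0.8 = 38.66°;  2α = 77.32°
edge 0: e_0 = (-3.78, +1.13);  n_0 = (+0.2864, +0.9581)
edge 5: e_5 = (+0.06, +1.73);  n_5 = (+0.9994, -0.0347)
∠(n_0, n_5) = 75.34°
δ = |180° − 75.34°| = 104.66°
104.66° > 2α = 77.32°  →  invalid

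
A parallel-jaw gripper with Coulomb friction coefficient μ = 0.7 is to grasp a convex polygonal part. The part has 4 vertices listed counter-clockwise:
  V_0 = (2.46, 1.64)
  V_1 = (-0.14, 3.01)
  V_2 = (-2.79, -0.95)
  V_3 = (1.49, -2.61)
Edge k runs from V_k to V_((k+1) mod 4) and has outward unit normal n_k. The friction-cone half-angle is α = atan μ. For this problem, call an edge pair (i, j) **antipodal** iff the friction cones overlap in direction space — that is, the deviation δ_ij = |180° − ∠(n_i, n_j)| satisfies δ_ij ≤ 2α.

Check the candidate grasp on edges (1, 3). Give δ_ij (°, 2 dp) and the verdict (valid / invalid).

α = atan 0.7 = 34.99°;  2α = 69.98°
edge 1: e_1 = (-2.65, -3.96);  n_1 = (-0.8311, +0.5562)
edge 3: e_3 = (+0.97, +4.25);  n_3 = (+0.9749, -0.2225)
∠(n_1, n_3) = 159.07°
δ = |180° − 159.07°| = 20.93°
20.93° ≤ 2α = 69.98°  →  valid

δ = 20.93°, valid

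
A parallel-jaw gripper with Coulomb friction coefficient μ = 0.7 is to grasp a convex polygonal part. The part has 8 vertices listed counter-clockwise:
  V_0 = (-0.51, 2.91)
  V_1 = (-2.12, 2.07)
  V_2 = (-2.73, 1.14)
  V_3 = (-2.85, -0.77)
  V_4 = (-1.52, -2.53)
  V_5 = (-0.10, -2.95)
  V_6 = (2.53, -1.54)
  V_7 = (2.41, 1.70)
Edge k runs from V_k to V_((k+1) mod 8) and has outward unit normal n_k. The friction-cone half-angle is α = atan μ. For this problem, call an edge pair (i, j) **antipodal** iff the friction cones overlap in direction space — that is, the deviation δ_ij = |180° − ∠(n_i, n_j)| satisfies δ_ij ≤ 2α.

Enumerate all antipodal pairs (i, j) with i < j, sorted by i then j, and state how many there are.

count = 11; pairs: (0,4), (0,5), (0,6), (1,5), (1,6), (2,5), (2,6), (3,6), (3,7), (4,7), (5,7)

α = atan 0.7 = 34.99°;  2α = 69.98°
n_0 = (-0.4626, +0.8866)
n_1 = (-0.8362, +0.5485)
n_2 = (-0.9980, +0.0627)
n_3 = (-0.7978, -0.6029)
n_4 = (-0.2836, -0.9589)
n_5 = (+0.4725, -0.8813)
n_6 = (+0.9993, +0.0370)
n_7 = (+0.3828, +0.9238)
  (0,1): δ = 150.81°  ·
  (0,2): δ = 121.15°  ·
  (0,3): δ = 80.48°  ·
  (0,4): δ = 44.03°  ✓
  (0,5): δ = 0.64°  ✓
  (0,6): δ = 64.57°  ✓
  (0,7): δ = 129.94°  ·
  (1,2): δ = 150.33°  ·
  (1,3): δ = 109.66°  ·
  (1,4): δ = 73.22°  ·
  (1,5): δ = 28.54°  ✓
  (1,6): δ = 35.38°  ✓
  (1,7): δ = 100.75°  ·
  (2,3): δ = 139.33°  ·
  (2,4): δ = 102.88°  ·
  (2,5): δ = 58.21°  ✓
  (2,6): δ = 5.72°  ✓
  (2,7): δ = 71.09°  ·
  (3,4): δ = 143.55°  ·
  (3,5): δ = 98.88°  ·
  (3,6): δ = 34.96°  ✓
  (3,7): δ = 30.41°  ✓
  (4,5): δ = 135.33°  ·
  (4,6): δ = 71.40°  ·
  (4,7): δ = 6.03°  ✓
  (5,6): δ = 116.08°  ·
  (5,7): δ = 50.71°  ✓
  (6,7): δ = 114.63°  ·
antipodal pairs: 11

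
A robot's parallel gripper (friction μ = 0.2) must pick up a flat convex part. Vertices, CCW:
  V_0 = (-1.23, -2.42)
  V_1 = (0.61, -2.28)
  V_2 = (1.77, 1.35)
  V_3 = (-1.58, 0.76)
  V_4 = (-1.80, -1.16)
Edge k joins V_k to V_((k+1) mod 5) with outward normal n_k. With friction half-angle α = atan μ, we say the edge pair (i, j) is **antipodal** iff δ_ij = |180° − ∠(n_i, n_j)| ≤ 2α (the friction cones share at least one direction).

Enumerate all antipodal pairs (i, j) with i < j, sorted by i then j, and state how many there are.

α = atan 0.2 = 11.31°;  2α = 22.62°
n_0 = (+0.0759, -0.9971)
n_1 = (+0.9525, -0.3044)
n_2 = (-0.1734, +0.9848)
n_3 = (-0.9935, +0.1138)
n_4 = (-0.9111, -0.4122)
  (0,1): δ = 112.07°  ·
  (0,2): δ = 5.64°  ✓
  (0,3): δ = 79.11°  ·
  (0,4): δ = 109.99°  ·
  (1,2): δ = 62.29°  ·
  (1,3): δ = 11.19°  ✓
  (1,4): δ = 42.06°  ·
  (2,3): δ = 106.53°  ·
  (2,4): δ = 75.65°  ·
  (3,4): δ = 149.12°  ·
antipodal pairs: 2

count = 2; pairs: (0,2), (1,3)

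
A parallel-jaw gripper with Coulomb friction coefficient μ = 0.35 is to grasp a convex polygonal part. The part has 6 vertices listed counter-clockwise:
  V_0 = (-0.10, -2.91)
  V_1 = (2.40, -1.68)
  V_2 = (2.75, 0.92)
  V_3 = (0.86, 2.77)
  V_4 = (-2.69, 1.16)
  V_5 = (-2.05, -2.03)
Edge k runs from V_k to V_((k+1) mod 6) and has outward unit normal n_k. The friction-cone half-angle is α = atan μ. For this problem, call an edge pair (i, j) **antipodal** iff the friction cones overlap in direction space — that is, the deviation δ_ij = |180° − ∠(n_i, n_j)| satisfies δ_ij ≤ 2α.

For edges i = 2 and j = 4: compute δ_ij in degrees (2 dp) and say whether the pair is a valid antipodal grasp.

α = atan 0.35 = 19.29°;  2α = 38.58°
edge 2: e_2 = (-1.89, +1.85);  n_2 = (+0.6995, +0.7146)
edge 4: e_4 = (+0.64, -3.19);  n_4 = (-0.9805, -0.1967)
∠(n_2, n_4) = 145.73°
δ = |180° − 145.73°| = 34.27°
34.27° ≤ 2α = 38.58°  →  valid

δ = 34.27°, valid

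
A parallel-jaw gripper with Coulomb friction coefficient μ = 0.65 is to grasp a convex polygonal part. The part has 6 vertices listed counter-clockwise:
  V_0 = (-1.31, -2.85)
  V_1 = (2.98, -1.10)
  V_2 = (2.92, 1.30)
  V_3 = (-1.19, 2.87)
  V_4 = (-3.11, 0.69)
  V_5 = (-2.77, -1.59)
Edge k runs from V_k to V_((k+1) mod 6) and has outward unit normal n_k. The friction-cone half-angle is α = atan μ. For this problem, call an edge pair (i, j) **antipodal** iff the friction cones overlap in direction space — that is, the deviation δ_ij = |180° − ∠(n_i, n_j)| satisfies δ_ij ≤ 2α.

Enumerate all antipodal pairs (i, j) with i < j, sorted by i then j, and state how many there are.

count = 7; pairs: (0,2), (0,3), (1,3), (1,4), (1,5), (2,4), (2,5)

α = atan 0.65 = 33.02°;  2α = 66.05°
n_0 = (+0.3777, -0.9259)
n_1 = (+0.9997, +0.0250)
n_2 = (+0.3568, +0.9342)
n_3 = (-0.7504, +0.6609)
n_4 = (-0.9891, -0.1475)
n_5 = (-0.6533, -0.7571)
  (0,1): δ = 110.76°  ·
  (0,2): δ = 43.10°  ✓
  (0,3): δ = 26.44°  ✓
  (0,4): δ = 76.29°  ·
  (0,5): δ = 117.01°  ·
  (1,2): δ = 112.34°  ·
  (1,3): δ = 42.80°  ✓
  (1,4): δ = 7.05°  ✓
  (1,5): δ = 47.77°  ✓
  (2,3): δ = 110.46°  ·
  (2,4): δ = 60.61°  ✓
  (2,5): δ = 19.89°  ✓
  (3,4): δ = 130.15°  ·
  (3,5): δ = 89.42°  ·
  (4,5): δ = 139.28°  ·
antipodal pairs: 7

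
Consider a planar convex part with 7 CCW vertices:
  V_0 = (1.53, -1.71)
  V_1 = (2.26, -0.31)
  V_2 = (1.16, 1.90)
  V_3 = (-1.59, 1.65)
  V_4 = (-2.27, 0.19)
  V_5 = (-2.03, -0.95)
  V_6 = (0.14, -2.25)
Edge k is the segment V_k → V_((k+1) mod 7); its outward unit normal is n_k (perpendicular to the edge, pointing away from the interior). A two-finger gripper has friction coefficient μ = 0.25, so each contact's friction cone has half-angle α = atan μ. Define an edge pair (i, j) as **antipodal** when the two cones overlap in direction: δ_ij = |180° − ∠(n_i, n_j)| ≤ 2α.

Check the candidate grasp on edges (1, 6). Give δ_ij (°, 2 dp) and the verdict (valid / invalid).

δ = 84.77°, invalid

α = atan 0.25 = 14.04°;  2α = 28.07°
edge 1: e_1 = (-1.10, +2.21);  n_1 = (+0.8952, +0.4456)
edge 6: e_6 = (+1.39, +0.54);  n_6 = (+0.3621, -0.9321)
∠(n_1, n_6) = 95.23°
δ = |180° − 95.23°| = 84.77°
84.77° > 2α = 28.07°  →  invalid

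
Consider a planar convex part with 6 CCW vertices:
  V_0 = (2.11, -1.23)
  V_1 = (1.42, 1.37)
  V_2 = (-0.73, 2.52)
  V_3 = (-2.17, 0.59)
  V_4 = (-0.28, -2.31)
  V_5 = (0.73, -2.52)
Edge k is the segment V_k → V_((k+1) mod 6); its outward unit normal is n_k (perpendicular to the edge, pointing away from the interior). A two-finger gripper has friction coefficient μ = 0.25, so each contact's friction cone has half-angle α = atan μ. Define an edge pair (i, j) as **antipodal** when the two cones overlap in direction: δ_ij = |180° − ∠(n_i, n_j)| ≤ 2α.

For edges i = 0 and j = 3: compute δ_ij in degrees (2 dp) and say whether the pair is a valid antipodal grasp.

δ = 18.23°, valid

α = atan 0.25 = 14.04°;  2α = 28.07°
edge 0: e_0 = (-0.69, +2.60);  n_0 = (+0.9665, +0.2565)
edge 3: e_3 = (+1.89, -2.90);  n_3 = (-0.8378, -0.5460)
∠(n_0, n_3) = 161.77°
δ = |180° − 161.77°| = 18.23°
18.23° ≤ 2α = 28.07°  →  valid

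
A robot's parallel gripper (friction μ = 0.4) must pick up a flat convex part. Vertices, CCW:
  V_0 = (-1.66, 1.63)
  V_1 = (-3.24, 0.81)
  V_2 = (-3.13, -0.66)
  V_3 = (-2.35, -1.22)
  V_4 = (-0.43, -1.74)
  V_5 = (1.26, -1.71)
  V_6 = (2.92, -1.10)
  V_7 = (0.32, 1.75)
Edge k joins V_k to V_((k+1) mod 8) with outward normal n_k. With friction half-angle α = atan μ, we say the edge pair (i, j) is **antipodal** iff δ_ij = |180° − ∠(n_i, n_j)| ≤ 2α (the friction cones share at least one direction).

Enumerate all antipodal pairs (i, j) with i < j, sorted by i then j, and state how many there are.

count = 10; pairs: (0,3), (0,4), (0,5), (1,6), (2,6), (2,7), (3,6), (3,7), (4,7), (5,7)

α = atan 0.4 = 21.80°;  2α = 43.60°
n_0 = (-0.4606, +0.8876)
n_1 = (-0.9972, -0.0746)
n_2 = (-0.5832, -0.8123)
n_3 = (-0.2614, -0.9652)
n_4 = (+0.0177, -0.9998)
n_5 = (+0.3449, -0.9386)
n_6 = (+0.7388, +0.6740)
n_7 = (-0.0605, +0.9982)
  (0,1): δ = 113.15°  ·
  (0,2): δ = 63.11°  ·
  (0,3): δ = 42.58°  ✓
  (0,4): δ = 26.41°  ✓
  (0,5): δ = 7.25°  ✓
  (0,6): δ = 104.94°  ·
  (0,7): δ = 156.04°  ·
  (1,2): δ = 129.96°  ·
  (1,3): δ = 109.43°  ·
  (1,4): δ = 93.26°  ·
  (1,5): δ = 74.10°  ·
  (1,6): δ = 38.09°  ✓
  (1,7): δ = 89.19°  ·
  (2,3): δ = 159.48°  ·
  (2,4): δ = 143.31°  ·
  (2,5): δ = 124.15°  ·
  (2,6): δ = 11.95°  ✓
  (2,7): δ = 39.14°  ✓
  (3,4): δ = 163.83°  ·
  (3,5): δ = 144.67°  ·
  (3,6): δ = 32.47°  ✓
  (3,7): δ = 18.62°  ✓
  (4,5): δ = 160.84°  ·
  (4,6): δ = 48.64°  ·
  (4,7): δ = 2.45°  ✓
  (5,6): δ = 67.80°  ·
  (5,7): δ = 16.71°  ✓
  (6,7): δ = 128.91°  ·
antipodal pairs: 10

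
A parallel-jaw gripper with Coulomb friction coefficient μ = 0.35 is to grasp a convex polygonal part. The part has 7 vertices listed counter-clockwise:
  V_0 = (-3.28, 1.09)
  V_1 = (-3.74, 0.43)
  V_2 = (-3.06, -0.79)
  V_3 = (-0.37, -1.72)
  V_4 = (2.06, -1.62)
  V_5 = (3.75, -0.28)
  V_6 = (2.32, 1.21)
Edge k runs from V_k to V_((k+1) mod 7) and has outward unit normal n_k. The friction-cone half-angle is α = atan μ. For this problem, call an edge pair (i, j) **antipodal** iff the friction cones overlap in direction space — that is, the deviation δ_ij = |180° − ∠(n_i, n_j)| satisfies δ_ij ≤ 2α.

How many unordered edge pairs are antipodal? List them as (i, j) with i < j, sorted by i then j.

α = atan 0.35 = 19.29°;  2α = 38.58°
n_0 = (-0.8204, +0.5718)
n_1 = (-0.8735, -0.4869)
n_2 = (-0.3267, -0.9451)
n_3 = (+0.0411, -0.9992)
n_4 = (+0.6213, -0.7836)
n_5 = (+0.7215, +0.6924)
n_6 = (-0.0214, +0.9998)
  (0,1): δ = 115.99°  ·
  (0,2): δ = 74.20°  ·
  (0,3): δ = 52.77°  ·
  (0,4): δ = 16.71°  ✓
  (0,5): δ = 78.70°  ·
  (0,6): δ = 126.10°  ·
  (1,2): δ = 138.21°  ·
  (1,3): δ = 116.78°  ·
  (1,4): δ = 80.72°  ·
  (1,5): δ = 14.69°  ✓
  (1,6): δ = 62.09°  ·
  (2,3): δ = 158.57°  ·
  (2,4): δ = 122.52°  ·
  (2,5): δ = 27.11°  ✓
  (2,6): δ = 20.30°  ✓
  (3,4): δ = 143.95°  ·
  (3,5): δ = 48.53°  ·
  (3,6): δ = 1.13°  ✓
  (4,5): δ = 84.59°  ·
  (4,6): δ = 37.18°  ✓
  (5,6): δ = 132.60°  ·
antipodal pairs: 6

count = 6; pairs: (0,4), (1,5), (2,5), (2,6), (3,6), (4,6)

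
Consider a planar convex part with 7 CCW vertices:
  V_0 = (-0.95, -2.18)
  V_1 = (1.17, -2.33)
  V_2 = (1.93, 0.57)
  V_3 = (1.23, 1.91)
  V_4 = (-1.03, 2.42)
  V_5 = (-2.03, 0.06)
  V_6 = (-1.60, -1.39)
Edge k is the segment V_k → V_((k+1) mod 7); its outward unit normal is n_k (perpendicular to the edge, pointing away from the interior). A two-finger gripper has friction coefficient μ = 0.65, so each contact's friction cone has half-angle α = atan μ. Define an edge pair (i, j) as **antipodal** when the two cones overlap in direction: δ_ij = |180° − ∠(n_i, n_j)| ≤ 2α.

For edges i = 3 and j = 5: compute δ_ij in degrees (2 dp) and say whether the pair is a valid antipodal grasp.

α = atan 0.65 = 33.02°;  2α = 66.05°
edge 3: e_3 = (-2.26, +0.51);  n_3 = (+0.2201, +0.9755)
edge 5: e_5 = (+0.43, -1.45);  n_5 = (-0.9587, -0.2843)
∠(n_3, n_5) = 119.23°
δ = |180° − 119.23°| = 60.77°
60.77° ≤ 2α = 66.05°  →  valid

δ = 60.77°, valid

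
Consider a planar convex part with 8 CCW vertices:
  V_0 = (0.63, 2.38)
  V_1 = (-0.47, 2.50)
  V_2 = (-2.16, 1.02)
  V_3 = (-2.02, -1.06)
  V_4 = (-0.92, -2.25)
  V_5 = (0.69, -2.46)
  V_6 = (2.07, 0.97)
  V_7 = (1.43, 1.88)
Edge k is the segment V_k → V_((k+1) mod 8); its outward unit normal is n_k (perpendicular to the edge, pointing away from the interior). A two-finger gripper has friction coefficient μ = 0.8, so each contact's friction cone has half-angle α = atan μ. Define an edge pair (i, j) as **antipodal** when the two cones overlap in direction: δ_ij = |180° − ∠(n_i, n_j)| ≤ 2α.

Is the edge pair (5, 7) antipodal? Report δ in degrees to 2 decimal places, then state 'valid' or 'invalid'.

δ = 100.09°, invalid

α = atan 0.8 = 38.66°;  2α = 77.32°
edge 5: e_5 = (+1.38, +3.43);  n_5 = (+0.9277, -0.3733)
edge 7: e_7 = (-0.80, +0.50);  n_7 = (+0.5300, +0.8480)
∠(n_5, n_7) = 79.91°
δ = |180° − 79.91°| = 100.09°
100.09° > 2α = 77.32°  →  invalid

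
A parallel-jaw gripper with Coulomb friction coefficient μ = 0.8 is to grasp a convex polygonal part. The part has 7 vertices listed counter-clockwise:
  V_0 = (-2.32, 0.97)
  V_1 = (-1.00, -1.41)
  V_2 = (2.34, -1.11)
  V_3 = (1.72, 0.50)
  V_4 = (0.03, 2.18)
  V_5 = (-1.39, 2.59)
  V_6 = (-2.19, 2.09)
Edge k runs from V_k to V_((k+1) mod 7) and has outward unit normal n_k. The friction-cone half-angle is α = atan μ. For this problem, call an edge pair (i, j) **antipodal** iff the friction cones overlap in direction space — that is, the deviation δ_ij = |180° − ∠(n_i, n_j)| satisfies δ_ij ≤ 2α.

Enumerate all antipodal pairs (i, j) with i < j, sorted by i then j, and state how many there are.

α = atan 0.8 = 38.66°;  2α = 77.32°
n_0 = (-0.8745, -0.4850)
n_1 = (+0.0895, -0.9960)
n_2 = (+0.9332, +0.3594)
n_3 = (+0.7050, +0.7092)
n_4 = (+0.2774, +0.9608)
n_5 = (-0.5300, +0.8480)
n_6 = (-0.9933, +0.1153)
  (0,1): δ = 113.88°  ·
  (0,2): δ = 7.95°  ✓
  (0,3): δ = 16.16°  ✓
  (0,4): δ = 44.88°  ✓
  (0,5): δ = 92.99°  ·
  (0,6): δ = 144.37°  ·
  (1,2): δ = 74.07°  ✓
  (1,3): δ = 49.96°  ✓
  (1,4): δ = 21.24°  ✓
  (1,5): δ = 26.87°  ✓
  (1,6): δ = 78.25°  ·
  (2,3): δ = 155.89°  ·
  (2,4): δ = 127.17°  ·
  (2,5): δ = 79.06°  ·
  (2,6): δ = 27.68°  ✓
  (3,4): δ = 151.28°  ·
  (3,5): δ = 103.16°  ·
  (3,6): δ = 51.79°  ✓
  (4,5): δ = 131.89°  ·
  (4,6): δ = 80.52°  ·
  (5,6): δ = 128.63°  ·
antipodal pairs: 9

count = 9; pairs: (0,2), (0,3), (0,4), (1,2), (1,3), (1,4), (1,5), (2,6), (3,6)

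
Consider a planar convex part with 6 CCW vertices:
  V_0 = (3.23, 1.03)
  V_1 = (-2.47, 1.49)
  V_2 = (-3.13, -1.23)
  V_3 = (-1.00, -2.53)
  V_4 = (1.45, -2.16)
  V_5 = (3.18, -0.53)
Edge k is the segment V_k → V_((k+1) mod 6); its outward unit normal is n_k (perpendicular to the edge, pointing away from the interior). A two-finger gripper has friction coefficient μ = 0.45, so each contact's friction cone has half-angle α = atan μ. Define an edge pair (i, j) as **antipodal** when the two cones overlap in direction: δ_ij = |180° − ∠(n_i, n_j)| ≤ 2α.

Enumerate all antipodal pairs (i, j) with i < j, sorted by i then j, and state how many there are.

count = 5; pairs: (0,2), (0,3), (0,4), (1,4), (1,5)

α = atan 0.45 = 24.23°;  2α = 48.46°
n_0 = (+0.0804, +0.9968)
n_1 = (-0.9718, +0.2358)
n_2 = (-0.5210, -0.8536)
n_3 = (+0.1493, -0.9888)
n_4 = (+0.6858, -0.7278)
n_5 = (+0.9995, -0.0320)
  (0,1): δ = 99.03°  ·
  (0,2): δ = 26.78°  ✓
  (0,3): δ = 13.20°  ✓
  (0,4): δ = 47.91°  ✓
  (0,5): δ = 92.78°  ·
  (1,2): δ = 107.76°  ·
  (1,3): δ = 67.77°  ·
  (1,4): δ = 33.07°  ✓
  (1,5): δ = 11.80°  ✓
  (2,3): δ = 140.02°  ·
  (2,4): δ = 105.31°  ·
  (2,5): δ = 60.44°  ·
  (3,4): δ = 145.29°  ·
  (3,5): δ = 100.42°  ·
  (4,5): δ = 135.13°  ·
antipodal pairs: 5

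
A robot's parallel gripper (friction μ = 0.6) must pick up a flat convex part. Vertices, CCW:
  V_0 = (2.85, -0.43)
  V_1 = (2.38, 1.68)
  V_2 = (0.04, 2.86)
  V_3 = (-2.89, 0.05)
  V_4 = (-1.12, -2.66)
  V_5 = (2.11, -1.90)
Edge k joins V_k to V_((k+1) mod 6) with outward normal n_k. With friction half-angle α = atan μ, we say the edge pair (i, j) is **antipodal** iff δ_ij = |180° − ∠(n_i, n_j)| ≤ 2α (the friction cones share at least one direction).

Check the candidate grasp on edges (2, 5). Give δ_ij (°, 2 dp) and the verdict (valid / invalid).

α = atan 0.6 = 30.96°;  2α = 61.93°
edge 2: e_2 = (-2.93, -2.81);  n_2 = (-0.6922, +0.7217)
edge 5: e_5 = (+0.74, +1.47);  n_5 = (+0.8932, -0.4496)
∠(n_2, n_5) = 160.52°
δ = |180° − 160.52°| = 19.48°
19.48° ≤ 2α = 61.93°  →  valid

δ = 19.48°, valid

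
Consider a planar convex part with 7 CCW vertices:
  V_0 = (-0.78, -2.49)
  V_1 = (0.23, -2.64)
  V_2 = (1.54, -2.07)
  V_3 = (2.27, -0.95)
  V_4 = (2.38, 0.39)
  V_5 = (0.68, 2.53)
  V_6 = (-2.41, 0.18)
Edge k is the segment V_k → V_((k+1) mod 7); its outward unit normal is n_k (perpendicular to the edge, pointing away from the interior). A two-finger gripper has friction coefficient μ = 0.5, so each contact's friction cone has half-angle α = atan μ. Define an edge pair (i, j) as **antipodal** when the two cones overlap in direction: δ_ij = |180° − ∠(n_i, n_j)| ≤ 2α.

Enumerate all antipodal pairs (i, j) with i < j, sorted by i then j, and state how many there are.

α = atan 0.5 = 26.57°;  2α = 53.13°
n_0 = (-0.1469, -0.9892)
n_1 = (+0.3990, -0.9170)
n_2 = (+0.8378, -0.5460)
n_3 = (+0.9966, -0.0818)
n_4 = (+0.7830, +0.6220)
n_5 = (-0.6053, +0.7960)
n_6 = (-0.8535, -0.5211)
  (0,1): δ = 148.04°  ·
  (0,2): δ = 114.65°  ·
  (0,3): δ = 86.25°  ·
  (0,4): δ = 43.09°  ✓
  (0,5): δ = 45.70°  ✓
  (0,6): δ = 129.85°  ·
  (1,2): δ = 146.61°  ·
  (1,3): δ = 118.21°  ·
  (1,4): δ = 75.05°  ·
  (1,5): δ = 13.74°  ✓
  (1,6): δ = 97.89°  ·
  (2,3): δ = 151.60°  ·
  (2,4): δ = 108.44°  ·
  (2,5): δ = 19.65°  ✓
  (2,6): δ = 64.50°  ·
  (3,4): δ = 136.84°  ·
  (3,5): δ = 48.05°  ✓
  (3,6): δ = 36.10°  ✓
  (4,5): δ = 91.21°  ·
  (4,6): δ = 7.06°  ✓
  (5,6): δ = 95.85°  ·
antipodal pairs: 7

count = 7; pairs: (0,4), (0,5), (1,5), (2,5), (3,5), (3,6), (4,6)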